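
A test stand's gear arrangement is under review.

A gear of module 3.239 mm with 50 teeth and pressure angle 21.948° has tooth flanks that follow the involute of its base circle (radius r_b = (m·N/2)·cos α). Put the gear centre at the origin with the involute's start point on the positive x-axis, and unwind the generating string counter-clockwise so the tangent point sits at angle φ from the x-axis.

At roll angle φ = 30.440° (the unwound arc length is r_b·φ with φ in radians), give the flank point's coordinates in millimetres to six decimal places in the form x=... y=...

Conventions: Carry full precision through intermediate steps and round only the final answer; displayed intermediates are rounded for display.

single-mesh involute tooth geometry (50T wheel at module 3.239)
pitch radius r_p = m·N/2 = 3.239·50/2 = 80.975000
base radius r_b = r_p·cos α = 80.975000·cos 21.948° = 75.106212
roll angle φ = 30.440° = 0.53127822 rad
x = r_b·(cos φ + φ·sin φ) = 84.969516
y = r_b·(sin φ − φ·cos φ) = 3.649325

x=84.969516 y=3.649325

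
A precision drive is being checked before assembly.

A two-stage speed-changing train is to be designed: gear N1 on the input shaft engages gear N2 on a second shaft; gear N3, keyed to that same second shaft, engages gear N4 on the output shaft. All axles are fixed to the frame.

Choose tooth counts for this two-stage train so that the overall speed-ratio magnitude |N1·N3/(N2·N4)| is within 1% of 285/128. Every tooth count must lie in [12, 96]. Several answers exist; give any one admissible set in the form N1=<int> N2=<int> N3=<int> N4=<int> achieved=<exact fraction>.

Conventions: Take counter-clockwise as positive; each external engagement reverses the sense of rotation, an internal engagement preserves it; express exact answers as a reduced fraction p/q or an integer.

design class (target 285/128): fixed-axis compound train
target = 285/128 in lowest terms: an exact hit needs N1·N3 = k·285 and N2·N4 = k·128 for one integer k, every count in [12, 96]; additionally prefer no 1:1 stage (N1 ≠ N2, N3 ≠ N4)
k = 1: no 1:1-free in-range split of k·285 and k·128 into factor pairs; take k = 2
k = 2: N1·N3 = 570 = 15·38, N2·N4 = 256 = 16·16
achieved = 15·38/(16·16) = 285/128; |achieved − target| = 0 ≤ 57/2560 ✓

N1=15 N2=16 N3=38 N4=16 achieved=285/128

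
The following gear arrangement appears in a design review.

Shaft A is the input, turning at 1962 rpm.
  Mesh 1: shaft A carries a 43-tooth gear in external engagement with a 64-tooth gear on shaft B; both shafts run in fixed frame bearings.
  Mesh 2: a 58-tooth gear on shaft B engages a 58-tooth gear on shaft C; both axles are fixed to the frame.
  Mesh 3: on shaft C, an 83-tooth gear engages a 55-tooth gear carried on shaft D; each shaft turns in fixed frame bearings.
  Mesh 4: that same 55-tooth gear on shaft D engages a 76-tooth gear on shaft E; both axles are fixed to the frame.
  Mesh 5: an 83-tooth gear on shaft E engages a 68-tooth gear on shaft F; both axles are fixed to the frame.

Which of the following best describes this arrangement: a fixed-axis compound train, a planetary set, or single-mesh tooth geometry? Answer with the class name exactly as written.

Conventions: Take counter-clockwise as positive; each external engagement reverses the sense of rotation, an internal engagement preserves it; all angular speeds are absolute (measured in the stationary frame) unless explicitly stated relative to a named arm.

topology: fixed-axis compound train — 5 meshes, A→F
classification: fixed-axis compound train

fixed-axis compound train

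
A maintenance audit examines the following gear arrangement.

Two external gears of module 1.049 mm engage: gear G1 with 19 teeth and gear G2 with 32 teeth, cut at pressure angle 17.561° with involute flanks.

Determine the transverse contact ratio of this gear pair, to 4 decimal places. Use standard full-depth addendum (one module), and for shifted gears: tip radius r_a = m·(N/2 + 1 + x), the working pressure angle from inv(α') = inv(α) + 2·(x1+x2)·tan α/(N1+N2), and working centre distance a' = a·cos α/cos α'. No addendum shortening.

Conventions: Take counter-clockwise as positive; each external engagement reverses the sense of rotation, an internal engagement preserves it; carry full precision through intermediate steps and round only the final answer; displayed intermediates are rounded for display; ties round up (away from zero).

1.7100

topology: single-mesh involute geometry — m = 1.049, 19T/32T pair
base radii: r_b1 = 9.501070, r_b2 = 16.001803
tip radii: r_a1 = 11.014500, r_a2 = 17.833000
no profile shift: α' = α, a' = a
action lengths: √(r_a1²−r_b1²) = 5.572151, √(r_a2²−r_b2²) = 7.871353
base pitch p_b = π·m·cos α = 3.141947
CR = (5.572151 + 7.871353 − 26.749500·sin 17.56100°)/3.141947 = 1.709965
contact ratio ≈ 1.7100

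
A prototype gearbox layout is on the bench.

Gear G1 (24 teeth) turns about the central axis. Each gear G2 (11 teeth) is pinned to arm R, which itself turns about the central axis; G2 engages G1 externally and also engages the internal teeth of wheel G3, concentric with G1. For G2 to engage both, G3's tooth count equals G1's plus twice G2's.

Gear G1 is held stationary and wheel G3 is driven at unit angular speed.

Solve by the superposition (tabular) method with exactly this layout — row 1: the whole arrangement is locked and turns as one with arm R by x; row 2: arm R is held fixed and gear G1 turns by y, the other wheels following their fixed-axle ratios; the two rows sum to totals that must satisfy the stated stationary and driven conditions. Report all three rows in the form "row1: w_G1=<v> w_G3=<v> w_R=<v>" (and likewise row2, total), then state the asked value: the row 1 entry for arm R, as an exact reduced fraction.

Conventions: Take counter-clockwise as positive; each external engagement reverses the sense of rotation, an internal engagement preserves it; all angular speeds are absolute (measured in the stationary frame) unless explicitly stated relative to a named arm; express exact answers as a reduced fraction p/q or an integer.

class = planetary set [G3 = 24+2·11 = 46; Willis about the carrier]
row 1 (train locked, turned with arm): all members turn x
row 2 — arm fixed, fixed-axis ratios: sun y, ring −(24/46)·y, arm 0
boundary: total ω_sun = x + y = 0 and total ω_ring = x − (24/46)·y = 1  ⇒  y = -23/35, x = 23/35
row 2 ring = −(24/46)·(-23/35) = 12/35
totals (row 1 + row 2): sun 23/35 + (-23/35) = 0, ring 23/35 + 12/35 = 1, arm 23/35 + 0 = 23/35
asked cell (row1, arm) = 23/35

row1: w_G1=23/35 w_G3=23/35 w_R=23/35
row2: w_G1=-23/35 w_G3=12/35 w_R=0
total: w_G1=0 w_G3=1 w_R=23/35
asked value: 23/35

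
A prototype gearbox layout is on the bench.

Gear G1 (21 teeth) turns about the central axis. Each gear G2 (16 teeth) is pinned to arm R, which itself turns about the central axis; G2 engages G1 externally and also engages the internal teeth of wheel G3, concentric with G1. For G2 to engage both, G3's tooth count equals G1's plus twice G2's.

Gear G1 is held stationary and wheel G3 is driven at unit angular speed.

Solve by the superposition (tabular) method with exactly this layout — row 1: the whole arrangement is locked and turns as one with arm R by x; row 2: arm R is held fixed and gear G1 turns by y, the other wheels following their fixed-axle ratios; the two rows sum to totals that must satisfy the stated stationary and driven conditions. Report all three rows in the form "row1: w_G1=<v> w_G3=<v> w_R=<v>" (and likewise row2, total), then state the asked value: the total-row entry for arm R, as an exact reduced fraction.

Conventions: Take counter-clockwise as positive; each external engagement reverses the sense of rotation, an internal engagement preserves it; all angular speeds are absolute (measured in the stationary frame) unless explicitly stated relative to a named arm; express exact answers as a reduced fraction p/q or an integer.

row1: w_G1=53/74 w_G3=53/74 w_R=53/74
row2: w_G1=-53/74 w_G3=21/74 w_R=0
total: w_G1=0 w_G3=1 w_R=53/74
asked value: 53/74

recognized (axles ride arm R): planetary set, 21/16/53 teeth
row 1: whole set turns with the arm by x
superposition row 2 [arm held]: sun y, ring −(21/53)·y, arm 0
boundary: total ω_sun = x + y = 0 and total ω_ring = x − (21/53)·y = 1  ⇒  y = -53/74, x = 53/74
row 2 ring = −(21/53)·(-53/74) = 21/74
totals (row 1 + row 2): sun 53/74 + (-53/74) = 0, ring 53/74 + 21/74 = 1, arm 53/74 + 0 = 53/74
asked cell (total, arm) = 53/74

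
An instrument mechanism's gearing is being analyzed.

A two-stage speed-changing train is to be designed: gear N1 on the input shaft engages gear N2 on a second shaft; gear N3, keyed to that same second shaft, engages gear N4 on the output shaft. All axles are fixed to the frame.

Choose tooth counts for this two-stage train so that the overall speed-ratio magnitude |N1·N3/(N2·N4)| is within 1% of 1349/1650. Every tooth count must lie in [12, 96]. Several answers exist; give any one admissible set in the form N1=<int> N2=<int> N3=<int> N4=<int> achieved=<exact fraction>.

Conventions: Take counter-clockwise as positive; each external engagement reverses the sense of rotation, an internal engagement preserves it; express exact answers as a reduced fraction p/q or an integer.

design class (target 1349/1650): fixed-axis compound train
target = 1349/1650 in lowest terms: an exact hit needs N1·N3 = k·1349 and N2·N4 = k·1650 for one integer k, every count in [12, 96]; additionally prefer no 1:1 stage (N1 ≠ N2, N3 ≠ N4)
k = 1: N1·N3 = 1349 = 19·71, N2·N4 = 1650 = 22·75
achieved = 19·71/(22·75) = 1349/1650; |achieved − target| = 0 ≤ 1349/165000 ✓

N1=19 N2=22 N3=71 N4=75 achieved=1349/1650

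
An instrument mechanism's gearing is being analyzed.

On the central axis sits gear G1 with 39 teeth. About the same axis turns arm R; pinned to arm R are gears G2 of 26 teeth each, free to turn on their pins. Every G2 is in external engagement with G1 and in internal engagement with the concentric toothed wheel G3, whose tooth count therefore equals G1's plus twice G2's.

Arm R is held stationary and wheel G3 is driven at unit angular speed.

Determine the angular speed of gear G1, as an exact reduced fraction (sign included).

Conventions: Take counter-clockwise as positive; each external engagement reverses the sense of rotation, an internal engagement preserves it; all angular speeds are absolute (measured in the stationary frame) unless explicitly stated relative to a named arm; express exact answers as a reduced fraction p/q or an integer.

class = planetary set [G3 = 39+2·26 = 91; Willis about the carrier]
ring teeth: 39 + 2·26 = 91
39(ω_sun−ω_arm) = −91(ω_ring−ω_arm),  ω_arm = 0, ω_ring = 1
ω_sun = 0 − (91/39)(1−0) = -7/3
exact speed ratio = -7/3

-7/3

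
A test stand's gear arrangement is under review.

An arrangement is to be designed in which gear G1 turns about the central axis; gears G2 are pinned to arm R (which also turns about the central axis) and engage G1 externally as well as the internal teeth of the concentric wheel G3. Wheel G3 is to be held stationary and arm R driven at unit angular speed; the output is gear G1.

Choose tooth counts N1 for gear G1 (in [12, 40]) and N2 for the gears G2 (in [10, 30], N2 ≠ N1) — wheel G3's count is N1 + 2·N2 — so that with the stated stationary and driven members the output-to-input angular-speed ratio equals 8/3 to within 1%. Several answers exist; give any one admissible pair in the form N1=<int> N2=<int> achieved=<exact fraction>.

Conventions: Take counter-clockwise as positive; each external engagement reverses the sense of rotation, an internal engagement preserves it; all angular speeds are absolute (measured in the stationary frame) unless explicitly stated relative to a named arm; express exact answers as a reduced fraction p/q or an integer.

N1=30 N2=10 achieved=8/3

design class (target 8/3): planetary set
Willis with ω_ring = 0: ω_sun/ω_arm = (N1+N3)/N1; set equal to 8/3  ⇒  N3/N1 = 8/3 − 1 = 5/3
N3 = N1 + 2·N2  ⇒  N2/N1 = (N3/N1 − 1)/2 = (5/3 − 1)/2 = 1/3
smallest multiple with N1 ≥ 12 and N2 ≥ 10: k = 10  ⇒  N1 = 10·3 = 30, N2 = 10·1 = 10 (N1 ≤ 40, N2 ≤ 30, N2 ≠ N1 ✓), N3 = 30 + 2·10 = 50
check: (N1+N3)/N1 with N1 = 30, N3 = 50 gives 8/3; |achieved − target| = 0 ≤ 2/75 ✓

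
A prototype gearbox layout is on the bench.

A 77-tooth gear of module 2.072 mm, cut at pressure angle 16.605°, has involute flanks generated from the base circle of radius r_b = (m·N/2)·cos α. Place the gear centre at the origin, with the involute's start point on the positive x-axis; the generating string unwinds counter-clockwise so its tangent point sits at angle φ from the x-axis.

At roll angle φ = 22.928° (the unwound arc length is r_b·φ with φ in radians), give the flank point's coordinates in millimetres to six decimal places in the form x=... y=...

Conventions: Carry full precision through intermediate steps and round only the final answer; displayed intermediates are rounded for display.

x=82.323249 y=1.606903

recognized (one wheel, involute flank): single-mesh tooth geometry, m = 2.072, N = 77
pitch radius r_p = m·N/2 = 2.072·77/2 = 79.772000
base radius r_b = r_p·cos α = 79.772000·cos 16.605° = 76.445319
roll angle φ = 22.928° = 0.40016909 rad
x = r_b·(cos φ + φ·sin φ) = 82.323249
y = r_b·(sin φ − φ·cos φ) = 1.606903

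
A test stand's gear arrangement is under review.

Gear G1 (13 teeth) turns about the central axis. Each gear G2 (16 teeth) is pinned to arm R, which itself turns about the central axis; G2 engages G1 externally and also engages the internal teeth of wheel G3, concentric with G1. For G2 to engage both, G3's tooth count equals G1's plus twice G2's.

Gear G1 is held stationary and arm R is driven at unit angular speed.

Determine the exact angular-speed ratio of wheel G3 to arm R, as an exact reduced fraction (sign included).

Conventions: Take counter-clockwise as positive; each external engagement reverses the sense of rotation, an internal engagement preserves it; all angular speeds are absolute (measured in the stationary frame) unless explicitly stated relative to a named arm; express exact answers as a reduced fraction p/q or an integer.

topology: planetary set — G1 13T / G2 16T / G3 45T, arm = carrier (Willis)
ring teeth: 13 + 2·16 = 45
13(ω_sun−ω_arm) = −45(ω_ring−ω_arm),  ω_sun = 0, ω_arm = 1
ω_ring = 1 − (13/45)(0−1) = 58/45
ω_out/ω_in = 58/45

58/45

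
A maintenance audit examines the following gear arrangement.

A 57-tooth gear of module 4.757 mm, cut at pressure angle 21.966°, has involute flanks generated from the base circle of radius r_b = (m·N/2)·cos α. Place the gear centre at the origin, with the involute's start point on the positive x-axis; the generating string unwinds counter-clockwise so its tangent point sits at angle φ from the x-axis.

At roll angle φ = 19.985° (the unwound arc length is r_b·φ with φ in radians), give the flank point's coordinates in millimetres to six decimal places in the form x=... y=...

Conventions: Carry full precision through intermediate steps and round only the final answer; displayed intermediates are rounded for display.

x=133.150113 y=1.757026

single-mesh involute tooth geometry (57T wheel at module 4.757)
pitch radius r_p = m·N/2 = 4.757·57/2 = 135.574500
base radius r_b = r_p·cos α = 135.574500·cos 21.966° = 125.732603
roll angle φ = 19.985° = 0.34880405 rad
x = r_b·(cos φ + φ·sin φ) = 133.150113
y = r_b·(sin φ − φ·cos φ) = 1.757026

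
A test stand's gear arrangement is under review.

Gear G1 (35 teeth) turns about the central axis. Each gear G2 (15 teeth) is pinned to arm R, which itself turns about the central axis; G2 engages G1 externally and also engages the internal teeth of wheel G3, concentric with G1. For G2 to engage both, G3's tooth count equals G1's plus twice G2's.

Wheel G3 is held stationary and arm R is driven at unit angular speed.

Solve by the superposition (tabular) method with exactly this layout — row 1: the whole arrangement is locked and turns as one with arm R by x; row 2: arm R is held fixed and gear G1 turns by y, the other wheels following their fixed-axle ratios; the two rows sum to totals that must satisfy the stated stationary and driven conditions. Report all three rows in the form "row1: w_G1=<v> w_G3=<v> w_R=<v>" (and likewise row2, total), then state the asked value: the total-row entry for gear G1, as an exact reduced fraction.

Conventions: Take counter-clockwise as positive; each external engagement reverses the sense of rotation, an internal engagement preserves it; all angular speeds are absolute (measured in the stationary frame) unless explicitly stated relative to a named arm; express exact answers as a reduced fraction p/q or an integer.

row1: w_G1=1 w_G3=1 w_R=1
row2: w_G1=13/7 w_G3=-1 w_R=0
total: w_G1=20/7 w_G3=0 w_R=1
asked value: 20/7

topology: planetary set — G1 35T / G2 15T / G3 65T, arm = carrier (Willis)
row 1 (train locked, turned with arm): all members turn x
row 2 — arm fixed, fixed-axis ratios: sun y, ring −(35/65)·y, arm 0
boundary: total ω_ring = x − (35/65)·y = 0 and total ω_arm = x = 1  ⇒  y = 13/7, x = 1
row 2 ring = −(35/65)·13/7 = -1
totals (row 1 + row 2): sun 1 + 13/7 = 20/7, ring 1 + (-1) = 0, arm 1 + 0 = 1
asked cell (total, sun) = 20/7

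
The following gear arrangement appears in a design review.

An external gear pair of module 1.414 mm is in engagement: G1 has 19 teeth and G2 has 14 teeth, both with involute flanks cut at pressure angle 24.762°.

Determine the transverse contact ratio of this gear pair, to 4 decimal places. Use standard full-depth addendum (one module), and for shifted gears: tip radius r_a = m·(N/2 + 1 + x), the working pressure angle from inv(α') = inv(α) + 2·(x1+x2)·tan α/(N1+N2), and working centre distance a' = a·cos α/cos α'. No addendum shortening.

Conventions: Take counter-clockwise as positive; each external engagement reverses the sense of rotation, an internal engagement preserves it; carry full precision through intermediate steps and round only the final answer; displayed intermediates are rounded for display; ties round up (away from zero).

1.3786

recognized (one external pair, fixed centres): single-mesh tooth geometry, m = 1.414, N1 = 19, N2 = 14
base radii: r_b1 = 12.197909, r_b2 = 8.987933
tip radii: r_a1 = 14.847000, r_a2 = 11.312000
no profile shift: α' = α, a' = a
action lengths: √(r_a1²−r_b1²) = 8.464303, √(r_a2²−r_b2²) = 6.868654
base pitch p_b = π·m·cos α = 4.033775
CR = (8.464303 + 6.868654 − 23.331000·sin 24.76200°)/4.033775 = 1.378552
contact ratio ≈ 1.3786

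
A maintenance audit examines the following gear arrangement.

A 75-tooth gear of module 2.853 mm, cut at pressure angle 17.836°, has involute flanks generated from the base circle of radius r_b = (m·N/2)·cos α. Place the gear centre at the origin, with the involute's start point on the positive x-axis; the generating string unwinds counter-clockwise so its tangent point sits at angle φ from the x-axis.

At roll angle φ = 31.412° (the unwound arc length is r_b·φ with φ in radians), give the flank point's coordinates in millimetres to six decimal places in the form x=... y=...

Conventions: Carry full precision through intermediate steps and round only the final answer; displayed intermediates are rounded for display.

x=116.020157 y=5.427862

recognized (one wheel, involute flank): single-mesh tooth geometry, m = 2.853, N = 75
pitch radius r_p = m·N/2 = 2.853·75/2 = 106.987500
base radius r_b = r_p·cos α = 106.987500·cos 17.836° = 101.845374
roll angle φ = 31.412° = 0.54824282 rad
x = r_b·(cos φ + φ·sin φ) = 116.020157
y = r_b·(sin φ − φ·cos φ) = 5.427862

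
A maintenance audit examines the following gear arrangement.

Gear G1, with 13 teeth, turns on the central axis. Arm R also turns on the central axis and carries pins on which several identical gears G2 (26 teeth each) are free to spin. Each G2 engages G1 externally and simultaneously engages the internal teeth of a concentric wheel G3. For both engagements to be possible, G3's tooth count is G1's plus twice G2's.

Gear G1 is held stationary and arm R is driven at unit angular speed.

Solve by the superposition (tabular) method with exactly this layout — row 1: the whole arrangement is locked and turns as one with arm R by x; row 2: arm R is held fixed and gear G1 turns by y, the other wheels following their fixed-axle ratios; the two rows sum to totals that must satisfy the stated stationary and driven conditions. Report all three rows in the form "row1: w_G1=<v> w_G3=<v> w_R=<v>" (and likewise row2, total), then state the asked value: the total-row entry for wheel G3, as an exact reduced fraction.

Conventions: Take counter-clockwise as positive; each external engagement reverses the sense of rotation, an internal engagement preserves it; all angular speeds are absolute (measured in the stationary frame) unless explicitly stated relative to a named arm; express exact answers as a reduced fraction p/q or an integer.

row1: w_G1=1 w_G3=1 w_R=1
row2: w_G1=-1 w_G3=1/5 w_R=0
total: w_G1=0 w_G3=6/5 w_R=1
asked value: 6/5

class = planetary set [G3 = 13+2·26 = 65; Willis about the carrier]
row 1 (train locked, turned with arm): all members turn x
superposition row 2 [arm held]: sun y, ring −(13/65)·y, arm 0
boundary: total ω_sun = x + y = 0 and total ω_arm = x = 1  ⇒  y = -1, x = 1
row 2 ring = −(13/65)·(-1) = 1/5
totals (row 1 + row 2): sun 1 + (-1) = 0, ring 1 + 1/5 = 6/5, arm 1 + 0 = 1
asked cell (total, ring) = 6/5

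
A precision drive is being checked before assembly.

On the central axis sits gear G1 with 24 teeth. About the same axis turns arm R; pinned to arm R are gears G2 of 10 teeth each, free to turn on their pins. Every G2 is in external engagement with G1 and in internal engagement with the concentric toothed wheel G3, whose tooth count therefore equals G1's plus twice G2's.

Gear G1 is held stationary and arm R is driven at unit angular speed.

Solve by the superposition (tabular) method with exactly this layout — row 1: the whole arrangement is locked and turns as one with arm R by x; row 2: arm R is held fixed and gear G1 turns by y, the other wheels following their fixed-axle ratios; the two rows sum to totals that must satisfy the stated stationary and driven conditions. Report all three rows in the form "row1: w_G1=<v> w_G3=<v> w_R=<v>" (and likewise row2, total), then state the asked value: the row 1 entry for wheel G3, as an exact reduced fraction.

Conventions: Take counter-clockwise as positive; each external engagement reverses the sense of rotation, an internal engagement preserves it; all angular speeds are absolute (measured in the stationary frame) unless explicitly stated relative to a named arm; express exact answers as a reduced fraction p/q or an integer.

row1: w_G1=1 w_G3=1 w_R=1
row2: w_G1=-1 w_G3=6/11 w_R=0
total: w_G1=0 w_G3=17/11 w_R=1
asked value: 1

recognized (axles ride arm R): planetary set, 24/10/44 teeth
row 1 — lock + rotate with arm: ω_sun = ω_ring = ω_arm = x
row 2 (arm held, sun turns y): ω_ring = −(24/44)·y, ω_arm = 0
boundary: total ω_sun = x + y = 0 and total ω_arm = x = 1  ⇒  y = -1, x = 1
row 2 ring = −(24/44)·(-1) = 6/11
totals (row 1 + row 2): sun 1 + (-1) = 0, ring 1 + 6/11 = 17/11, arm 1 + 0 = 1
asked cell (row1, ring) = 1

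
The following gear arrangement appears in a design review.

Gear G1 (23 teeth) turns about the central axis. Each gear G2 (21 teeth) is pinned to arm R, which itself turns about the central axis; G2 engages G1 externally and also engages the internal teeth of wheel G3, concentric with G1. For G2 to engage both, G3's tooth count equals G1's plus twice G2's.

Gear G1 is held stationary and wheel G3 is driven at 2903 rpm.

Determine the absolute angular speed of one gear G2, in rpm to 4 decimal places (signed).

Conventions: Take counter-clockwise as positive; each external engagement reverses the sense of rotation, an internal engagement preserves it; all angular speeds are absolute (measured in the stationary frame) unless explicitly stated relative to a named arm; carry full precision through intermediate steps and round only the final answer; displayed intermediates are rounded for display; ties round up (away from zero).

topology: planetary set — G1 23T / G2 21T / G3 65T, arm = carrier (Willis)
normalise by the input: solve with ω_ring = 1, then scale by 2903 rpm
ring teeth: 23 + 2·21 = 65
23(ω_sun−ω_arm) = −65(ω_ring−ω_arm),  ω_sun = 0, ω_ring = 1
23(0−ω_arm) = −65(1−ω_arm)  ⇒  88·ω_arm = 65  ⇒  ω_arm = 65/88
sun–planet mesh: 23·(0−65/88) = −21·(ω_p−ω_arm)  ⇒  ω_p−ω_arm = 1495/1848
ω_p = 65/88 + 1495/1848 = 65/42
scale: ω_p = 65/42 × 2903 rpm = +4492.7381 rpm

+4492.7381 rpm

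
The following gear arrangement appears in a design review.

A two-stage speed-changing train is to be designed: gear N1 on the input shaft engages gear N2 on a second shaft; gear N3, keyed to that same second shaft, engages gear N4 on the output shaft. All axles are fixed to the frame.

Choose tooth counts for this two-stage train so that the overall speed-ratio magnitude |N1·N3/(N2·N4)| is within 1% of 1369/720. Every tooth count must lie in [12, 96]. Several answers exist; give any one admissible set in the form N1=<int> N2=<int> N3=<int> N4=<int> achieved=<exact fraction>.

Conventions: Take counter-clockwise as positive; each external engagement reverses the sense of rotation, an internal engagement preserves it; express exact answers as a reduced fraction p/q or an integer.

design class (target 1369/720): fixed-axis compound train
target = 1369/720 in lowest terms: an exact hit needs N1·N3 = k·1369 and N2·N4 = k·720 for one integer k, every count in [12, 96]; additionally prefer no 1:1 stage (N1 ≠ N2, N3 ≠ N4)
k = 1: N1·N3 = 1369 = 37·37, N2·N4 = 720 = 12·60
achieved = 37·37/(12·60) = 1369/720; |achieved − target| = 0 ≤ 1369/72000 ✓

N1=37 N2=12 N3=37 N4=60 achieved=1369/720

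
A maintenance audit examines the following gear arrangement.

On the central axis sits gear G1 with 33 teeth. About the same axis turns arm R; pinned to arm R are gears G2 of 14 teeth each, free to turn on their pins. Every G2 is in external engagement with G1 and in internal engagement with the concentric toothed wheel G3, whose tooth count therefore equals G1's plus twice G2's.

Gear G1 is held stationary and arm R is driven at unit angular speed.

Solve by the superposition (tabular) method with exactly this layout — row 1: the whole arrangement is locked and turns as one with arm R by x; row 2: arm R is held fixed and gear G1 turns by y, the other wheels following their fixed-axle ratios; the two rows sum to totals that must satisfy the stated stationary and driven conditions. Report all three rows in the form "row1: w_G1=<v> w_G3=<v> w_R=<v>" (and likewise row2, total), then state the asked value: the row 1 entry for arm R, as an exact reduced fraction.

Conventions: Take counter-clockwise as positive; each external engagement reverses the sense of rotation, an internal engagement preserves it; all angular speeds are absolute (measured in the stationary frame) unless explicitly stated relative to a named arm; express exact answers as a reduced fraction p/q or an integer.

row1: w_G1=1 w_G3=1 w_R=1
row2: w_G1=-1 w_G3=33/61 w_R=0
total: w_G1=0 w_G3=94/61 w_R=1
asked value: 1

topology: planetary set — G1 33T / G2 14T / G3 61T, arm = carrier (Willis)
row 1 — lock + rotate with arm: ω_sun = ω_ring = ω_arm = x
row 2 (arm held, sun turns y): ω_ring = −(33/61)·y, ω_arm = 0
boundary: total ω_sun = x + y = 0 and total ω_arm = x = 1  ⇒  y = -1, x = 1
row 2 ring = −(33/61)·(-1) = 33/61
totals (row 1 + row 2): sun 1 + (-1) = 0, ring 1 + 33/61 = 94/61, arm 1 + 0 = 1
asked cell (row1, arm) = 1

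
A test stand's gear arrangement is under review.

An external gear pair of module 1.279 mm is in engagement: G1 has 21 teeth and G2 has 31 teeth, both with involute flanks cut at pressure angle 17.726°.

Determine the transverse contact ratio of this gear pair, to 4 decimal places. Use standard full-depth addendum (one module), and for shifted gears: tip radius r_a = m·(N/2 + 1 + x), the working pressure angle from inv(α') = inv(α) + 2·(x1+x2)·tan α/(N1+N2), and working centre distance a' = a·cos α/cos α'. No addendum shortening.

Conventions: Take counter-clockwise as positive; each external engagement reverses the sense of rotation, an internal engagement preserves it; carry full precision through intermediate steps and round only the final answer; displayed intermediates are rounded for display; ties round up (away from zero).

1.7133

recognized (one external pair, fixed centres): single-mesh tooth geometry, m = 1.279, N1 = 21, N2 = 31
base radii: r_b1 = 12.791913, r_b2 = 18.883300
tip radii: r_a1 = 14.708500, r_a2 = 21.103500
no profile shift: α' = α, a' = a
action lengths: √(r_a1²−r_b1²) = 7.259954, √(r_a2²−r_b2²) = 9.422244
base pitch p_b = π·m·cos α = 3.827331
CR = (7.259954 + 9.422244 − 33.254000·sin 17.72600°)/3.827331 = 1.713337
contact ratio ≈ 1.7133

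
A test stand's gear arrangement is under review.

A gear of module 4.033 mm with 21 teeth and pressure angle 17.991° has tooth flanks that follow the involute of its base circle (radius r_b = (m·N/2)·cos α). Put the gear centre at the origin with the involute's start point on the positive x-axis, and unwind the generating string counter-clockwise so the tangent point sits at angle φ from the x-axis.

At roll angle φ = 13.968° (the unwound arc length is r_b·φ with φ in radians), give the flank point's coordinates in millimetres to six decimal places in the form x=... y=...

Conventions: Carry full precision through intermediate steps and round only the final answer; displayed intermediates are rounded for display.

x=41.455094 y=0.193364

class = single-mesh tooth geometry [base-circle involute, m = 4.033, 21T]
pitch radius r_p = m·N/2 = 4.033·21/2 = 42.346500
base radius r_b = r_p·cos α = 42.346500·cos 17.991° = 40.275970
roll angle φ = 13.968° = 0.24378759 rad
x = r_b·(cos φ + φ·sin φ) = 41.455094
y = r_b·(sin φ − φ·cos φ) = 0.193364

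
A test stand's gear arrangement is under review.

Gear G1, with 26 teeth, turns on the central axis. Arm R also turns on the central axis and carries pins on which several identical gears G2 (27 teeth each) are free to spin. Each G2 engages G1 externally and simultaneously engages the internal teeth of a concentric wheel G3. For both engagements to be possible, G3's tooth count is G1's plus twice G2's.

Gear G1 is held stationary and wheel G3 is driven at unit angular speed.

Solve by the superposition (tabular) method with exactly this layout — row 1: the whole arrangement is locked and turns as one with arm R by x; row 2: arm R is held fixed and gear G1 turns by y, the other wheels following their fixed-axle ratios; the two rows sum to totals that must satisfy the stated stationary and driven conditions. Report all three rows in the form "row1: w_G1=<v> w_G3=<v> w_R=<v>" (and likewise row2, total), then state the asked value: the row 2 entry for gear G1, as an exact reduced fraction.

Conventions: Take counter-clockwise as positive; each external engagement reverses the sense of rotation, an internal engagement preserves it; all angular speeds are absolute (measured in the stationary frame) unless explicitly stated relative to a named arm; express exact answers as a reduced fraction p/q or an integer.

planetary set (26T centre, 27T on arm, 80T internal) — Willis relation
row 1: whole set turns with the arm by x
superposition row 2 [arm held]: sun y, ring −(26/80)·y, arm 0
boundary: total ω_sun = x + y = 0 and total ω_ring = x − (26/80)·y = 1  ⇒  y = -40/53, x = 40/53
row 2 ring = −(26/80)·(-40/53) = 13/53
totals (row 1 + row 2): sun 40/53 + (-40/53) = 0, ring 40/53 + 13/53 = 1, arm 40/53 + 0 = 40/53
asked cell (row2, sun) = -40/53

row1: w_G1=40/53 w_G3=40/53 w_R=40/53
row2: w_G1=-40/53 w_G3=13/53 w_R=0
total: w_G1=0 w_G3=1 w_R=40/53
asked value: -40/53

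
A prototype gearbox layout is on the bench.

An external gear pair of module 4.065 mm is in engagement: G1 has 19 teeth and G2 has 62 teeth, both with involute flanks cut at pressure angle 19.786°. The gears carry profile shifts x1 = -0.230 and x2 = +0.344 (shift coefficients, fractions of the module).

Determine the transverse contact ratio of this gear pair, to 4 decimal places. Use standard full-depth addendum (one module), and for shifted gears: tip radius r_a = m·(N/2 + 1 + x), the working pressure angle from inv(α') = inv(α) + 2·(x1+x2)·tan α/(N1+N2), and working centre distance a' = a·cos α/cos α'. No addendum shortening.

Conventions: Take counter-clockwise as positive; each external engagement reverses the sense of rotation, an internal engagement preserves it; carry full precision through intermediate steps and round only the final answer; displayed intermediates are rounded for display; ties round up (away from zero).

1.6881

topology: single-mesh involute geometry — m = 4.065, 19T/62T pair
base radii: r_b1 = 36.337658, r_b2 = 118.575517
tip radii: r_a1 = 41.747550, r_a2 = 131.478360
inv(α') = inv(19.786°) + 2·(-0.230+0.344)·tan α/(19+62) = 0.01542793  ⇒  α' = 20.22371°
a' = a·cos α / cos α' = 164.6325·cos 19.786°/cos 20.22371° = 165.091024
action lengths: √(r_a1²−r_b1²) = 20.553163, √(r_a2²−r_b2²) = 56.801461
base pitch p_b = π·m·cos α = 12.016644
CR = (20.553163 + 56.801461 − 165.091024·sin 20.22371°)/12.016644 = 1.688066
contact ratio ≈ 1.6881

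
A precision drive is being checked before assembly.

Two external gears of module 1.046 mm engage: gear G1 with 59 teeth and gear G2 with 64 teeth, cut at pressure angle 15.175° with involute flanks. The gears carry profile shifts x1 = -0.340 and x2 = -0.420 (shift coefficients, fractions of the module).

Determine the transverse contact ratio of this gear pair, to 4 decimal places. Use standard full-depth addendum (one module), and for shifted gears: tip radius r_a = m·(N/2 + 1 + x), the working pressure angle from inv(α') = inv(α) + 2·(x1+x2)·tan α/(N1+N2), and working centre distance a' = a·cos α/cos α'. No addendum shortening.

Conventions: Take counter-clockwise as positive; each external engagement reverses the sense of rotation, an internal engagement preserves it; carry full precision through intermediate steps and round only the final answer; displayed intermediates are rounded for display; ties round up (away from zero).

class = single-mesh tooth geometry [involute pair 59T × 64T, m = 1.046]
base radii: r_b1 = 29.781041, r_b2 = 32.304858
tip radii: r_a1 = 31.547360, r_a2 = 34.078680
inv(α') = inv(15.175°) + 2·(-0.340-0.420)·tan α/(59+64) = 0.00302006  ⇒  α' = 11.87567°
a' = a·cos α / cos α' = 64.3290·cos 15.175°/cos 11.87567° = 63.443823
action lengths: √(r_a1²−r_b1²) = 10.407954, √(r_a2²−r_b2²) = 10.851385
base pitch p_b = π·m·cos α = 3.171522
CR = (10.407954 + 10.851385 − 63.443823·sin 11.87567°)/3.171522 = 2.586555
contact ratio ≈ 2.5866

2.5866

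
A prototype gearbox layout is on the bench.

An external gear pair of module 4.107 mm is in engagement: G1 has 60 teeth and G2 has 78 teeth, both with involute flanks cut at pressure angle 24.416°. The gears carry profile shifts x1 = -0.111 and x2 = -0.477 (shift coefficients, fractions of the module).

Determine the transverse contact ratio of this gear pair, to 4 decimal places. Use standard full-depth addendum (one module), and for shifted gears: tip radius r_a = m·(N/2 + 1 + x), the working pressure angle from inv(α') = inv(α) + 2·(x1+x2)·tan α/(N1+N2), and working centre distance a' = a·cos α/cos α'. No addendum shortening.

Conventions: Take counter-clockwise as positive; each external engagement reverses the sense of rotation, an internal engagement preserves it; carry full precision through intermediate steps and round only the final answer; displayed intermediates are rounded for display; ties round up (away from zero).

class = single-mesh tooth geometry [involute pair 60T × 78T, m = 4.107]
base radii: r_b1 = 112.191116, r_b2 = 145.848451
tip radii: r_a1 = 126.861123, r_a2 = 162.320961
inv(α') = inv(24.416°) + 2·(-0.111-0.477)·tan α/(60+78) = 0.02394878  ⇒  α' = 23.28221°
a' = a·cos α / cos α' = 283.3830·cos 24.416°/cos 23.28221° = 280.914687
action lengths: √(r_a1²−r_b1²) = 59.219068, √(r_a2²−r_b2²) = 71.248325
base pitch p_b = π·m·cos α = 11.748626
CR = (59.219068 + 71.248325 − 280.914687·sin 23.28221°)/11.748626 = 1.654063
contact ratio ≈ 1.6541

1.6541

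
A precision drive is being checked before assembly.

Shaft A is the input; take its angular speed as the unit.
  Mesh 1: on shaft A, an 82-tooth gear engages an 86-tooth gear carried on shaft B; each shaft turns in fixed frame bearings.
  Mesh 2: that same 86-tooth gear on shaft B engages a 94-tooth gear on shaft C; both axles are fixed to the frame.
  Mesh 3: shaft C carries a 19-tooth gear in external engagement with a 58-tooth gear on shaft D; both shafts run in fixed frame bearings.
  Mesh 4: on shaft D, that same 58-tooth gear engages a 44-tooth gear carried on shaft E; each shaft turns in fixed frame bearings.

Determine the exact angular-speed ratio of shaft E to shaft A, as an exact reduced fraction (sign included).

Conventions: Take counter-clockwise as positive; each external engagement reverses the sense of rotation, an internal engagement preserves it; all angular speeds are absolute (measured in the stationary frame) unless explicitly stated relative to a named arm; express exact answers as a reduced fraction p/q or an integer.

class = fixed-axis compound train [4 meshes; 4 ratios multiply, 4 sense flips]
mesh 1 [82T→86T]: running ratio 41/43, sense −
mesh 2 [86T→94T]: running ratio 41/47, sense +
mesh 3 [19T→58T]: running ratio 779/2726, sense −
mesh 4 [58T→44T]: running ratio 779/2068, sense +
ω_out/ω_in = 779/2068

779/2068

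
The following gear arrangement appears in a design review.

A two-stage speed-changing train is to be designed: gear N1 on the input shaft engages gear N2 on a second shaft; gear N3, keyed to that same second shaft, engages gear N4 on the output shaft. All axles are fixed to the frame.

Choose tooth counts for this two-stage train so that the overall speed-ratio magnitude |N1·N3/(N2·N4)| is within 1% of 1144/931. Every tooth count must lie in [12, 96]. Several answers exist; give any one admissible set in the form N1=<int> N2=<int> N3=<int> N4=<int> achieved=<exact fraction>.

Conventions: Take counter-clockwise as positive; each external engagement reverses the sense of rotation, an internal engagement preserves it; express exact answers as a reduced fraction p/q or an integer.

topology: fixed-axis compound train — 2 stages, target 1144/931
target = 1144/931 in lowest terms: an exact hit needs N1·N3 = k·1144 and N2·N4 = k·931 for one integer k, every count in [12, 96]; additionally prefer no 1:1 stage (N1 ≠ N2, N3 ≠ N4)
k = 1: N1·N3 = 1144 = 13·88, N2·N4 = 931 = 19·49
achieved = 13·88/(19·49) = 1144/931; |achieved − target| = 0 ≤ 286/23275 ✓

N1=13 N2=19 N3=88 N4=49 achieved=1144/931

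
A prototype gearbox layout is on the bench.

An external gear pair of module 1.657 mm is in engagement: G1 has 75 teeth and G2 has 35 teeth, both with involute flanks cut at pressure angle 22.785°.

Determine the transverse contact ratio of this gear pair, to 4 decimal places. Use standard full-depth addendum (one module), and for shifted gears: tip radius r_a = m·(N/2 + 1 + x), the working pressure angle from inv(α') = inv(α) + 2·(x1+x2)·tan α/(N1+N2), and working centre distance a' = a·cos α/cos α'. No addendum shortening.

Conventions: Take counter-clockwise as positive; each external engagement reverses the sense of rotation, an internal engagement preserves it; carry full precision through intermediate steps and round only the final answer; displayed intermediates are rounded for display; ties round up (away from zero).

single-mesh involute tooth geometry (75T engaging 35T at module 1.657)
base radii: r_b1 = 57.288574, r_b2 = 26.734668
tip radii: r_a1 = 63.794500, r_a2 = 30.654500
no profile shift: α' = α, a' = a
action lengths: √(r_a1²−r_b1²) = 28.067019, √(r_a2²−r_b2²) = 14.998530
base pitch p_b = π·m·cos α = 4.799396
CR = (28.067019 + 14.998530 − 91.135000·sin 22.78500°)/4.799396 = 1.619227
contact ratio ≈ 1.6192

1.6192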